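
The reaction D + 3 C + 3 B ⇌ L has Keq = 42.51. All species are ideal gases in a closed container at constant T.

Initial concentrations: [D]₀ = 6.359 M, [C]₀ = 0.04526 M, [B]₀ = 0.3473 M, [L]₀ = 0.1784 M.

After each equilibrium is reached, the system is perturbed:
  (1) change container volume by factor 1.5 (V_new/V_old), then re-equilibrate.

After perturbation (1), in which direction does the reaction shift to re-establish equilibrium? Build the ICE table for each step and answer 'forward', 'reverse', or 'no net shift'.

Q₀ = 7224 vs Keq = 42.51 ⇒ Q>K, reverse
Step 1:
                    D           C           B           L
  init          6.359     0.04526      0.3473      0.1784
  Δ           0.04124      0.1237      0.1237    -0.04124
  eq              6.4       0.169       0.471      0.1372
  solve Keq expr → x = -0.04124; check Q = 42.51
Then change container volume by factor 1.5 (V_new/V_old).
Step 2:
                    D           C           B           L
  init          4.267      0.1126       0.314     0.09144
  Δ           0.02424     0.07272     0.07272    -0.02424
  eq            4.291      0.1854      0.3867      0.0672
  solve Keq expr → x = -0.02424; check Q = 42.51

Direction: reverse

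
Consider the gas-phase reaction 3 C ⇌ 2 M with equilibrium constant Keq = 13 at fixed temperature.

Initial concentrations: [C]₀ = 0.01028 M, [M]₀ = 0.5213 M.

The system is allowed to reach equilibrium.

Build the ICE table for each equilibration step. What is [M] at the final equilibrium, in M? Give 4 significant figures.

[M]_eq = 0.3795 M

Q₀ = 2.5015e+05 vs Keq = 13 ⇒ Q>K, reverse
Step 1:
                    C           M
  Initial     0.01028      0.5213
  Change       0.2127     -0.1418
  Equil        0.2229      0.3795
  solve Keq expr → x = -0.07089; check Q = 13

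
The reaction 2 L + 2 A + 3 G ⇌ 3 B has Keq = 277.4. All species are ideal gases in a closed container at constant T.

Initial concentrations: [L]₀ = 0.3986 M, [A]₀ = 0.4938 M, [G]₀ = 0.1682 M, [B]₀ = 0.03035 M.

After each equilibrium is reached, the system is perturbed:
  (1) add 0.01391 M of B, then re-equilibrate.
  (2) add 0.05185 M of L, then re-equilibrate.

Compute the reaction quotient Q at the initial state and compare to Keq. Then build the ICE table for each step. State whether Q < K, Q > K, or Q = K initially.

Q₀ = 0.1516; Q < K (proceeds forward)

Q₀ = 0.1516 vs Keq = 277.4 ⇒ Q<K, forward
Step 1:
                    L           A           G           B
  Initial      0.3986      0.4938      0.1682     0.03035
  Change     -0.06463    -0.06463    -0.09694     0.09694
  Equil         0.334      0.4292     0.07126      0.1273
  solve Keq expr → x = 0.03231; check Q = 277.4
Then add 0.01391 M of B.
Step 2:
                    L           A           G           B
  Initial       0.334      0.4292     0.07126      0.1412
  Change     0.002985    0.002985    0.004477   -0.004477
  Equil         0.337      0.4322     0.07574      0.1367
  solve Keq expr → x = -0.001492; check Q = 277.4
Then add 0.05185 M of L.
Step 3:
                    L           A           G           B
  Initial      0.3888      0.4322     0.07574      0.1367
  Change     -0.00277    -0.00277   -0.004155    0.004155
  Equil         0.386      0.4294     0.07158      0.1409
  solve Keq expr → x = 0.001385; check Q = 277.4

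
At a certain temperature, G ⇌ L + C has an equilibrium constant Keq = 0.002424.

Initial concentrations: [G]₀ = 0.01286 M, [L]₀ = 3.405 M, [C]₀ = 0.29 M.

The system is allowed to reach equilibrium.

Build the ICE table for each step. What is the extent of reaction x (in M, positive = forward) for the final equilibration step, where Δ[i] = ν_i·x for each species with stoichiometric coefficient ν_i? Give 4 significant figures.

x = -0.2898 M

Q₀ = 76.78 vs Keq = 0.002424 ⇒ Q>K, reverse
Step 1:
                  G         L         C
  I         0.01286     3.405      0.29
  C          0.2898   -0.2898   -0.2898
  E          0.3026     3.115 2.3548e-04
  solve Keq expr → x = -0.2898; check Q = 0.002424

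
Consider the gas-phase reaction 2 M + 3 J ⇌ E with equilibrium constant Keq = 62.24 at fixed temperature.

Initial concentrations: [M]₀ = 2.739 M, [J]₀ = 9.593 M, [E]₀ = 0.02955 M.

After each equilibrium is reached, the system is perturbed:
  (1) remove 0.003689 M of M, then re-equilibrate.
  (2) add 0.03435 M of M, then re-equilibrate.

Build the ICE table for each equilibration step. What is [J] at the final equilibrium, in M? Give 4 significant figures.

[J]_eq = 5.456 M

Q₀ = 4.4618e-06 vs Keq = 62.24 ⇒ Q<K, forward
Step 1:
                   M          J          E
  init         2.739      9.593    0.02955
  Δ           -2.727     -4.091      1.364
  eq         0.01159      5.502      1.393
  solve Keq expr → x = 1.364; check Q = 62.24
Then remove 0.003689 M of M.
Step 2:
                   M          J          E
  init      0.007904      5.502      1.393
  Δ         0.003664   0.005496  -0.001832
  eq         0.01157      5.507      1.391
  solve Keq expr → x = -0.001832; check Q = 62.24
Then add 0.03435 M of M.
Step 3:
                   M          J          E
  init       0.04592      5.507      1.391
  Δ         -0.03412   -0.05117    0.01706
  eq          0.0118      5.456      1.408
  solve Keq expr → x = 0.01706; check Q = 62.24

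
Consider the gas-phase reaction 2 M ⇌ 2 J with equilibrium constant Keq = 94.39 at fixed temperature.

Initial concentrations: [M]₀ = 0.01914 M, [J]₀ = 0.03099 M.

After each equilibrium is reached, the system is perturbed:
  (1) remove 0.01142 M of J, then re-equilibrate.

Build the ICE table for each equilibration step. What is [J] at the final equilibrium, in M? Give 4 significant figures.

[J]_eq = 0.0351 M

Q₀ = 2.622 vs Keq = 94.39 ⇒ Q<K, forward
Step 1:
                    M           J
  init        0.01914     0.03099
  Δ          -0.01446     0.01446
  eq         0.004678     0.04545
  solve Keq expr → x = 0.007231; check Q = 94.39
Then remove 0.01142 M of J.
Step 2:
                    M           J
  init       0.004678     0.03403
  Δ         -0.001066    0.001066
  eq         0.003613      0.0351
  solve Keq expr → x = 5.3288e-04; check Q = 94.39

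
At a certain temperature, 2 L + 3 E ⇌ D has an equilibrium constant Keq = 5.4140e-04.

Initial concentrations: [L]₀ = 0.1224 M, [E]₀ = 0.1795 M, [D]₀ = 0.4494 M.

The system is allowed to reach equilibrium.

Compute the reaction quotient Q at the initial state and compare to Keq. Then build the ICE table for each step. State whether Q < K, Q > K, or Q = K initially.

Q₀ = 5187; Q > K (proceeds reverse)

Q₀ = 5187 vs Keq = 5.4140e-04 ⇒ Q>K, reverse
Step 1:
                  L         E         D
  Initial    0.1224    0.1795    0.4494
  Change     0.8949     1.342   -0.4474
  Equil       1.017     1.522  0.001974
  solve Keq expr → x = -0.4474; check Q = 5.4140e-04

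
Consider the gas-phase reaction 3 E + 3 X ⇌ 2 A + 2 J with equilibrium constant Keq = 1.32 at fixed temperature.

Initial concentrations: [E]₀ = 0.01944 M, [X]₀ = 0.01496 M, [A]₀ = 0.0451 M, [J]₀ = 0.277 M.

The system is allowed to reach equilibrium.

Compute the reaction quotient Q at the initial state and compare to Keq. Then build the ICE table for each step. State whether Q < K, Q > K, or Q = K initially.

Q₀ = 6.3450e+06; Q > K (proceeds reverse)

Q₀ = 6.3450e+06 vs Keq = 1.32 ⇒ Q>K, reverse
Step 1:
                   E          X          A          J
  Initial    0.01944    0.01496     0.0451      0.277
  Change     0.06376    0.06376    -0.0425    -0.0425
  Equil       0.0832    0.07872   0.002596     0.2345
  solve Keq expr → x = -0.02125; check Q = 1.32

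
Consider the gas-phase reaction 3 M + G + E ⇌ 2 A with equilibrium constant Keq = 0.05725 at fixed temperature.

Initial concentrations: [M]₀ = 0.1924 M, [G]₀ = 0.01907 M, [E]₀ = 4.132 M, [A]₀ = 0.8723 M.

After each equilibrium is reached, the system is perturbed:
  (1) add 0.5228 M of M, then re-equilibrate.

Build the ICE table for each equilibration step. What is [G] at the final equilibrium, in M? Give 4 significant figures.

Q₀ = 1356 vs Keq = 0.05725 ⇒ Q>K, reverse
Step 1:
                    M           G           E           A
  init         0.1924     0.01907       4.132      0.8723
  Δ             0.859      0.2863      0.2863     -0.5727
  eq            1.051      0.3054       4.418      0.2996
  solve Keq expr → x = -0.2863; check Q = 0.05725
Then add 0.5228 M of M.
Step 2:
                    M           G           E           A
  init          1.574      0.3054       4.418      0.2996
  Δ           -0.1712    -0.05707    -0.05707      0.1141
  eq            1.403      0.2483       4.361      0.4138
  solve Keq expr → x = 0.05707; check Q = 0.05725

[G]_eq = 0.2483 M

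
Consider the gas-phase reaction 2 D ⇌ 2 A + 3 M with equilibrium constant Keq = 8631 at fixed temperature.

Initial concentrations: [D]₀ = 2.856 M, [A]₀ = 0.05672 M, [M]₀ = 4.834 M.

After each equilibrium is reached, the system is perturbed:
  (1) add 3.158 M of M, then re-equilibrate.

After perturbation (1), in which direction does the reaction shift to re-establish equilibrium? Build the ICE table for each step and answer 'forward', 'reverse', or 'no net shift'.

Direction: reverse

Q₀ = 0.04455 vs Keq = 8631 ⇒ Q<K, forward
Step 1:
                    D           A           M
  I             2.856     0.05672       4.834
  C            -2.266       2.266       3.398
  E            0.5904       2.322       8.232
  solve Keq expr → x = 1.133; check Q = 8631
Then add 3.158 M of M.
Step 2:
                    D           A           M
  I            0.5904       2.322       11.39
  C             0.234      -0.234      -0.351
  E            0.8245       2.088       11.04
  solve Keq expr → x = -0.117; check Q = 8631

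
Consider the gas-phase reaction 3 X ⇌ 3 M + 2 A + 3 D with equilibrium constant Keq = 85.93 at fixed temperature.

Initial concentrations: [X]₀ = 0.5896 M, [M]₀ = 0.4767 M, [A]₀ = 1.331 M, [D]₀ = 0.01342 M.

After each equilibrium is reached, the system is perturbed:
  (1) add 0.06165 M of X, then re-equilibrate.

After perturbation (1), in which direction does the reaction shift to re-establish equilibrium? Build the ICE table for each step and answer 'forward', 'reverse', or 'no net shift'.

Q₀ = 2.2630e-06 vs Keq = 85.93 ⇒ Q<K, forward
Step 1:
                  X         M         A         D
  Initial    0.5896    0.4767     1.331   0.01342
  Change    -0.4532    0.4532    0.3021    0.4532
  Equil      0.1364    0.9299     1.633    0.4666
  solve Keq expr → x = 0.1511; check Q = 85.93
Then add 0.06165 M of X.
Step 2:
                  X         M         A         D
  Initial     0.198    0.9299     1.633    0.4666
  Change   -0.04127   0.04127   0.02751   0.04127
  Equil      0.1568    0.9712     1.661    0.5079
  solve Keq expr → x = 0.01376; check Q = 85.93

Direction: forward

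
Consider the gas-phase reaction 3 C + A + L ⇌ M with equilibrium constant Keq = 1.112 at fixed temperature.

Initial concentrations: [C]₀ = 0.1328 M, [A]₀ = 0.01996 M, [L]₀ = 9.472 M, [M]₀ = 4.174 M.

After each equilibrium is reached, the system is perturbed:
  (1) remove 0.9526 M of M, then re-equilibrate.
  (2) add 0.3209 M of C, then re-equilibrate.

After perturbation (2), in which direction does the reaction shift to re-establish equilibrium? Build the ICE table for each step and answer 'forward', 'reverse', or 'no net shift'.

Q₀ = 9427 vs Keq = 1.112 ⇒ Q>K, reverse
Step 1:
                   C          A          L          M
  init        0.1328    0.01996      9.472      4.174
  Δ           0.9028     0.3009     0.3009    -0.3009
  eq           1.036     0.3209      9.773      3.873
  solve Keq expr → x = -0.3009; check Q = 1.112
Then remove 0.9526 M of M.
Step 2:
                   C          A          L          M
  init         1.036     0.3209      9.773       2.92
  Δ         -0.06691    -0.0223    -0.0223     0.0223
  eq          0.9687     0.2986      9.751      2.943
  solve Keq expr → x = 0.0223; check Q = 1.112
Then add 0.3209 M of C.
Step 3:
                   C          A          L          M
  init          1.29     0.2986      9.751      2.943
  Δ          -0.2162   -0.07207   -0.07207    0.07207
  eq           1.073     0.2265      9.679      3.015
  solve Keq expr → x = 0.07207; check Q = 1.112

Direction: forward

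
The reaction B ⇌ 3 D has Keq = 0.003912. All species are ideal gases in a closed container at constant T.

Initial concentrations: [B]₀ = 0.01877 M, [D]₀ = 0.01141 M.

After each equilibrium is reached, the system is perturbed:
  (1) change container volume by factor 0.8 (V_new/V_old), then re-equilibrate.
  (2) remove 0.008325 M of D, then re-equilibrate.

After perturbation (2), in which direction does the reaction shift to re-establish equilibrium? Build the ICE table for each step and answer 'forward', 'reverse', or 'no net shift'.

Q₀ = 7.9139e-05 vs Keq = 0.003912 ⇒ Q<K, forward
Step 1:
                  B         D
  I         0.01877   0.01141
  C       -0.007849   0.02355
  E         0.01092   0.03496
  solve Keq expr → x = 0.007849; check Q = 0.003912
Then change container volume by factor 0.8 (V_new/V_old).
Step 2:
                  B         D
  I         0.01365    0.0437
  C        0.001554 -0.004662
  E          0.0152   0.03904
  solve Keq expr → x = -0.001554; check Q = 0.003912
Then remove 0.008325 M of D.
Step 3:
                  B         D
  I          0.0152   0.03071
  C       -0.002135  0.006405
  E         0.01307   0.03712
  solve Keq expr → x = 0.002135; check Q = 0.003912

Direction: forward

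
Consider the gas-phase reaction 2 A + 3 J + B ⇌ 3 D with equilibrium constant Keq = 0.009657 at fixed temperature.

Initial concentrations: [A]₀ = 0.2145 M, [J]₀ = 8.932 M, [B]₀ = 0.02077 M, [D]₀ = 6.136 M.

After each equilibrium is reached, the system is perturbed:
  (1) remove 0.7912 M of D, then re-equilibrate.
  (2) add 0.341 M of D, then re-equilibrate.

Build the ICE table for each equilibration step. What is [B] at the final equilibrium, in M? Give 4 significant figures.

[B]_eq = 0.811 M

Q₀ = 339.2 vs Keq = 0.009657 ⇒ Q>K, reverse
Step 1:
                  A         J         B         D
  Initial    0.2145     8.932   0.02077     6.136
  Change      1.696     2.545    0.8482    -2.545
  Equil       1.911     11.48     0.869     3.591
  solve Keq expr → x = -0.8482; check Q = 0.009657
Then remove 0.7912 M of D.
Step 2:
                  A         J         B         D
  Initial     1.911     11.48     0.869       2.8
  Change     -0.205   -0.3075   -0.1025    0.3075
  Equil       1.706     11.17    0.7665     3.108
  solve Keq expr → x = 0.1025; check Q = 0.009657
Then add 0.341 M of D.
Step 3:
                  A         J         B         D
  Initial     1.706     11.17    0.7665     3.449
  Change    0.08903    0.1335   0.04452   -0.1335
  Equil       1.795      11.3     0.811     3.315
  solve Keq expr → x = -0.04452; check Q = 0.009657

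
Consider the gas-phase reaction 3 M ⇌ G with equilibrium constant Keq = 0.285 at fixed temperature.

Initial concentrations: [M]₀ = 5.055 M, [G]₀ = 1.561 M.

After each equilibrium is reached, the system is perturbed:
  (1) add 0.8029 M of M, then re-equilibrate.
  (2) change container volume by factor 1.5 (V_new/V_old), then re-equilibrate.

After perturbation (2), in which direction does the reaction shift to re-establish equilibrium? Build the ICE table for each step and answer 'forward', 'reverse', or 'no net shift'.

Q₀ = 0.01208 vs Keq = 0.285 ⇒ Q<K, forward
Step 1:
                   M          G
  I            5.055      1.561
  C           -2.978     0.9927
  E            2.077      2.554
  solve Keq expr → x = 0.9927; check Q = 0.285
Then add 0.8029 M of M.
Step 2:
                   M          G
  I             2.88      2.554
  C          -0.7382     0.2461
  E            2.142        2.8
  solve Keq expr → x = 0.2461; check Q = 0.285
Then change container volume by factor 1.5 (V_new/V_old).
Step 3:
                   M          G
  I            1.428      1.866
  C           0.3978    -0.1326
  E            1.826      1.734
  solve Keq expr → x = -0.1326; check Q = 0.285

Direction: reverse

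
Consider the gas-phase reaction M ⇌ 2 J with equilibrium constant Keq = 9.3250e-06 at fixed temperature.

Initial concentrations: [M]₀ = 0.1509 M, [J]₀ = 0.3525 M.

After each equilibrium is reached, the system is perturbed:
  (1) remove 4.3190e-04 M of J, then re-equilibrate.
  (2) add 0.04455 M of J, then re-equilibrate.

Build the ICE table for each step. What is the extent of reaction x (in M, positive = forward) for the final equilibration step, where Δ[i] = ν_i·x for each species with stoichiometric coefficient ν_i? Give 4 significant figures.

Q₀ = 0.8234 vs Keq = 9.3250e-06 ⇒ Q>K, reverse
Step 1:
                  M         J
  Initial    0.1509    0.3525
  Change     0.1754   -0.3508
  Equil      0.3263  0.001744
  solve Keq expr → x = -0.1754; check Q = 9.3250e-06
Then remove 4.3190e-04 M of J.
Step 2:
                  M         J
  Initial    0.3263  0.001312
  Change  -2.1566e-04 4.3132e-04
  Equil      0.3261  0.001744
  solve Keq expr → x = 2.1566e-04; check Q = 9.3250e-06
Then add 0.04455 M of J.
Step 3:
                  M         J
  Initial    0.3261   0.04629
  Change    0.02225  -0.04449
  Equil      0.3483  0.001802
  solve Keq expr → x = -0.02225; check Q = 9.3250e-06

x = -0.02225 M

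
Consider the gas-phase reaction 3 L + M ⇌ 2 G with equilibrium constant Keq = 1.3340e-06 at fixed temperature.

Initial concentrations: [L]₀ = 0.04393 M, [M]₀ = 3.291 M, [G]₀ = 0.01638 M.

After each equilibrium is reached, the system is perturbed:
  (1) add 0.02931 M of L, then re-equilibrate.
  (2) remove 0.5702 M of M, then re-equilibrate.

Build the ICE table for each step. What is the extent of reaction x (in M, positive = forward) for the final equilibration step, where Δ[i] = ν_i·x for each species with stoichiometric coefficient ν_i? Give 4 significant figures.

x = -2.8961e-06 M

Q₀ = 0.9616 vs Keq = 1.3340e-06 ⇒ Q>K, reverse
Step 1:
                   L          M          G
  Initial    0.04393      3.291    0.01638
  Change     0.02451   0.008171   -0.01634
  Equil      0.06844      3.299 3.7565e-05
  solve Keq expr → x = -0.008171; check Q = 1.3340e-06
Then add 0.02931 M of L.
Step 2:
                   L          M          G
  Initial    0.09775      3.299 3.7565e-05
  Change  -3.9771e-05 -1.3257e-05 2.6514e-05
  Equil      0.09771      3.299 6.4079e-05
  solve Keq expr → x = 1.3257e-05; check Q = 1.3340e-06
Then remove 0.5702 M of M.
Step 3:
                   L          M          G
  Initial    0.09771      2.729 6.4079e-05
  Change  8.6882e-06 2.8961e-06 -5.7921e-06
  Equil      0.09772      2.729 5.8287e-05
  solve Keq expr → x = -2.8961e-06; check Q = 1.3340e-06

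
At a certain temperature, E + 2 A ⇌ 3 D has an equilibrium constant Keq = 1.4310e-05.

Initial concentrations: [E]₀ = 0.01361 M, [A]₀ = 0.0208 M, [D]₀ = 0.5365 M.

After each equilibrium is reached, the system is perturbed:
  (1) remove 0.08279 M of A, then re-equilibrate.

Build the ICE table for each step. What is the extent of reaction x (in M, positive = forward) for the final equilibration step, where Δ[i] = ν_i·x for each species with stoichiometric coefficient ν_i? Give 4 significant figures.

x = -3.6645e-04 M

Q₀ = 2.6226e+04 vs Keq = 1.4310e-05 ⇒ Q>K, reverse
Step 1:
                  E         A         D
  Initial   0.01361    0.0208    0.5365
  Change     0.1764    0.3528   -0.5293
  Equil        0.19    0.3736  0.007241
  solve Keq expr → x = -0.1764; check Q = 1.4310e-05
Then remove 0.08279 M of A.
Step 2:
                  E         A         D
  Initial      0.19    0.2908  0.007241
  Change  3.6645e-04 7.3290e-04 -0.001099
  Equil      0.1904    0.2916  0.006141
  solve Keq expr → x = -3.6645e-04; check Q = 1.4310e-05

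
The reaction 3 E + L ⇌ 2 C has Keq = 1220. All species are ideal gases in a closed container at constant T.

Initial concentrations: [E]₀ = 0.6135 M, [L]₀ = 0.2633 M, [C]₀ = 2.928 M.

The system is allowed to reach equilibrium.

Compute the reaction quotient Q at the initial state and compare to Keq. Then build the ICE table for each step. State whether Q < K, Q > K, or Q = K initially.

Q₀ = 141; Q < K (proceeds forward)

Q₀ = 141 vs Keq = 1220 ⇒ Q<K, forward
Step 1:
                  E         L         C
  I          0.6135    0.2633     2.928
  C          -0.259  -0.08635    0.1727
  E          0.3545     0.177     3.101
  solve Keq expr → x = 0.08635; check Q = 1220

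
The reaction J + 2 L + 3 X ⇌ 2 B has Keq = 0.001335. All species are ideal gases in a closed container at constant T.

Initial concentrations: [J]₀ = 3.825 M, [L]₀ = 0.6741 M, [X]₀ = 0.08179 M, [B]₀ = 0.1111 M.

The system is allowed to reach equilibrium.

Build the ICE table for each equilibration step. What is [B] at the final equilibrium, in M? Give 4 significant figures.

[B]_eq = 0.006531 M

Q₀ = 12.98 vs Keq = 0.001335 ⇒ Q>K, reverse
Step 1:
                    J           L           X           B
  Initial       3.825      0.6741     0.08179      0.1111
  Change      0.05228      0.1046      0.1569     -0.1046
  Equil         3.877      0.7787      0.2386    0.006531
  solve Keq expr → x = -0.05228; check Q = 0.001335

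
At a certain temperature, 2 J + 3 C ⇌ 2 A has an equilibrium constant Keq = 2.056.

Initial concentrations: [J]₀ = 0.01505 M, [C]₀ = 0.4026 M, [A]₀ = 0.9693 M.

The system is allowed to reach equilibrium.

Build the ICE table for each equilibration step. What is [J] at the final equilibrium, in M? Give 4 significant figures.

[J]_eq = 0.4075 M

Q₀ = 6.3566e+04 vs Keq = 2.056 ⇒ Q>K, reverse
Step 1:
                  J         C         A
  Initial   0.01505    0.4026    0.9693
  Change     0.3925    0.5887   -0.3925
  Equil      0.4075    0.9913    0.5768
  solve Keq expr → x = -0.1962; check Q = 2.056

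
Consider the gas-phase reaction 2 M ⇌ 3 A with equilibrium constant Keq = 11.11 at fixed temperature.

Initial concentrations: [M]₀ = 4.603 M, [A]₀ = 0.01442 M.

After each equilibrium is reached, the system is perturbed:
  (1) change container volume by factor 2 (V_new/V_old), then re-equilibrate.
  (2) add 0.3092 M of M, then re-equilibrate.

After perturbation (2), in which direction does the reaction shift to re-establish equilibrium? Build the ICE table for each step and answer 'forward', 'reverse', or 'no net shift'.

Q₀ = 1.4152e-07 vs Keq = 11.11 ⇒ Q<K, forward
Step 1:
                    M           A
  init          4.603     0.01442
  Δ            -2.462       3.693
  eq            2.141       3.707
  solve Keq expr → x = 1.231; check Q = 11.11
Then change container volume by factor 2 (V_new/V_old).
Step 2:
                    M           A
  init          1.071       1.853
  Δ            -0.161      0.2414
  eq           0.9097       2.095
  solve Keq expr → x = 0.08048; check Q = 11.11
Then add 0.3092 M of M.
Step 3:
                    M           A
  init          1.219       2.095
  Δ           -0.1543      0.2315
  eq            1.065       2.326
  solve Keq expr → x = 0.07716; check Q = 11.11

Direction: forward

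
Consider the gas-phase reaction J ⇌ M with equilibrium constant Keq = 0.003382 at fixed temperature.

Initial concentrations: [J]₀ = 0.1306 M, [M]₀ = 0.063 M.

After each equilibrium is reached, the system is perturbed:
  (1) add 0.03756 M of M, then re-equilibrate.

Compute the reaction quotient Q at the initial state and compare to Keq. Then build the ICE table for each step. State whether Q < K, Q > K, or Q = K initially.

Q₀ = 0.4824 vs Keq = 0.003382 ⇒ Q>K, reverse
Step 1:
                  J         M
  init       0.1306     0.063
  Δ         0.06235  -0.06235
  eq         0.1929 6.5255e-04
  solve Keq expr → x = -0.06235; check Q = 0.003382
Then add 0.03756 M of M.
Step 2:
                  J         M
  init       0.1929   0.03821
  Δ         0.03743  -0.03743
  eq         0.2304 7.7915e-04
  solve Keq expr → x = -0.03743; check Q = 0.003382

Q₀ = 0.4824; Q > K (proceeds reverse)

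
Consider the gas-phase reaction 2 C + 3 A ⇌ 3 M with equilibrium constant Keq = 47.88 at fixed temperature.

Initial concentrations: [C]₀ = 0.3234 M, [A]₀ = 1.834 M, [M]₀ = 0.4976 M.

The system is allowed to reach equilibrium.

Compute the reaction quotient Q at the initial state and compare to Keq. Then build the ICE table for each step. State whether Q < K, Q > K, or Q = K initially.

Q₀ = 0.191; Q < K (proceeds forward)

Q₀ = 0.191 vs Keq = 47.88 ⇒ Q<K, forward
Step 1:
                   C          A          M
  I           0.3234      1.834     0.4976
  C          -0.2551    -0.3827     0.3827
  E          0.06827      1.451     0.8803
  solve Keq expr → x = 0.1276; check Q = 47.88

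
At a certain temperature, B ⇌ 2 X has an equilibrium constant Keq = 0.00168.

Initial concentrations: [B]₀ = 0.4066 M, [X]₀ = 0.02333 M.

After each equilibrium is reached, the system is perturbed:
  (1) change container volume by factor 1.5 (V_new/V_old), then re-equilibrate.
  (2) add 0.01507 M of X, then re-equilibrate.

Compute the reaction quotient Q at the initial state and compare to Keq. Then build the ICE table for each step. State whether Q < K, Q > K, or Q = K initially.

Q₀ = 0.001339; Q < K (proceeds forward)

Q₀ = 0.001339 vs Keq = 0.00168 ⇒ Q<K, forward
Step 1:
                   B          X
  I           0.4066    0.02333
  C        -0.001381   0.002762
  E           0.4052    0.02609
  solve Keq expr → x = 0.001381; check Q = 0.00168
Then change container volume by factor 1.5 (V_new/V_old).
Step 2:
                   B          X
  I           0.2701    0.01739
  C        -0.001917   0.003834
  E           0.2682    0.02123
  solve Keq expr → x = 0.001917; check Q = 0.00168
Then add 0.01507 M of X.
Step 3:
                   B          X
  I           0.2682     0.0363
  C          0.00739   -0.01478
  E           0.2756    0.02152
  solve Keq expr → x = -0.00739; check Q = 0.00168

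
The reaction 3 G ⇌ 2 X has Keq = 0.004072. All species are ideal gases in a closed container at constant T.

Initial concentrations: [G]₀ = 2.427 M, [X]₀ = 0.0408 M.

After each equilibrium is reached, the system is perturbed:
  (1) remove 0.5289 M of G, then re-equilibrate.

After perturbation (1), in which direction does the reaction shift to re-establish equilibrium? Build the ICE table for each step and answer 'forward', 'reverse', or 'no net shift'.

Direction: reverse

Q₀ = 1.1644e-04 vs Keq = 0.004072 ⇒ Q<K, forward
Step 1:
                    G           X
  I             2.427      0.0408
  C           -0.2469      0.1646
  E              2.18      0.2054
  solve Keq expr → x = 0.0823; check Q = 0.004072
Then remove 0.5289 M of G.
Step 2:
                    G           X
  I             1.651      0.2054
  C           0.08848    -0.05899
  E              1.74      0.1464
  solve Keq expr → x = -0.02949; check Q = 0.004072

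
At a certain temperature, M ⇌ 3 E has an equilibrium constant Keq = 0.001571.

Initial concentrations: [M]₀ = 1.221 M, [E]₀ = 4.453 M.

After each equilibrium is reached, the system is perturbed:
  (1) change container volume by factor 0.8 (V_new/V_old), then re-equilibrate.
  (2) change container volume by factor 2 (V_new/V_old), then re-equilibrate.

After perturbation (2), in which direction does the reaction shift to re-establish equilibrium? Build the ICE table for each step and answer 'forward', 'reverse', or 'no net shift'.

Direction: forward

Q₀ = 72.32 vs Keq = 0.001571 ⇒ Q>K, reverse
Step 1:
                    M           E
  init          1.221       4.453
  Δ             1.431      -4.292
  eq            2.652      0.1609
  solve Keq expr → x = -1.431; check Q = 0.001571
Then change container volume by factor 0.8 (V_new/V_old).
Step 2:
                    M           E
  init          3.315      0.2011
  Δ          0.009214    -0.02764
  eq            3.324      0.1735
  solve Keq expr → x = -0.009214; check Q = 0.001571
Then change container volume by factor 2 (V_new/V_old).
Step 3:
                    M           E
  init          1.662     0.08674
  Δ          -0.01683     0.05049
  eq            1.645      0.1372
  solve Keq expr → x = 0.01683; check Q = 0.001571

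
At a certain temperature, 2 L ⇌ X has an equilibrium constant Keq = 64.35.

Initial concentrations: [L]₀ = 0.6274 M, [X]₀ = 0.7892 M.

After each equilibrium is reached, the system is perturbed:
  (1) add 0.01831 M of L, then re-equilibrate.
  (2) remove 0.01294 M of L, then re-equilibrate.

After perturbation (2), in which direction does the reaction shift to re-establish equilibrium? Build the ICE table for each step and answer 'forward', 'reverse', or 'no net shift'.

Direction: reverse

Q₀ = 2.005 vs Keq = 64.35 ⇒ Q<K, forward
Step 1:
                    L           X
  I            0.6274      0.7892
  C           -0.5003      0.2502
  E            0.1271       1.039
  solve Keq expr → x = 0.2502; check Q = 64.35
Then add 0.01831 M of L.
Step 2:
                    L           X
  I            0.1454       1.039
  C          -0.01777    0.008884
  E            0.1276       1.048
  solve Keq expr → x = 0.008884; check Q = 64.35
Then remove 0.01294 M of L.
Step 3:
                    L           X
  I            0.1147       1.048
  C           0.01256   -0.006279
  E            0.1272       1.042
  solve Keq expr → x = -0.006279; check Q = 64.35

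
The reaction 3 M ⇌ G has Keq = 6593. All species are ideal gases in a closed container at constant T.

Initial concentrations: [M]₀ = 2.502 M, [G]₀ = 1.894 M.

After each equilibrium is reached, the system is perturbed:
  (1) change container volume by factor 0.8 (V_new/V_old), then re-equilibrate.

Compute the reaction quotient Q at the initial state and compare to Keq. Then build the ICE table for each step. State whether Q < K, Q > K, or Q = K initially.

Q₀ = 0.1209 vs Keq = 6593 ⇒ Q<K, forward
Step 1:
                  M         G
  init        2.502     1.894
  Δ          -2.428    0.8092
  eq        0.07429     2.703
  solve Keq expr → x = 0.8092; check Q = 6593
Then change container volume by factor 0.8 (V_new/V_old).
Step 2:
                  M         G
  init      0.09286     3.379
  Δ         -0.0128  0.004267
  eq        0.08006     3.383
  solve Keq expr → x = 0.004267; check Q = 6593

Q₀ = 0.1209; Q < K (proceeds forward)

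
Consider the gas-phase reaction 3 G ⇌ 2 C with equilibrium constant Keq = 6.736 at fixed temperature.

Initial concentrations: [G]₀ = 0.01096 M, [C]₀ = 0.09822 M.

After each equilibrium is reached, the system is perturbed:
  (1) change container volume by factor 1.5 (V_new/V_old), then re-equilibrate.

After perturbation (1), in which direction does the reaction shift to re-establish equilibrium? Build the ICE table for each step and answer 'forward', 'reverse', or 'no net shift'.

Q₀ = 7328 vs Keq = 6.736 ⇒ Q>K, reverse
Step 1:
                   G          C
  Initial    0.01096    0.09822
  Change     0.06532   -0.04354
  Equil      0.07628    0.05468
  solve Keq expr → x = -0.02177; check Q = 6.736
Then change container volume by factor 1.5 (V_new/V_old).
Step 2:
                   G          C
  Initial    0.05085    0.03645
  Change     0.00428  -0.002853
  Equil      0.05513     0.0336
  solve Keq expr → x = -0.001427; check Q = 6.736

Direction: reverse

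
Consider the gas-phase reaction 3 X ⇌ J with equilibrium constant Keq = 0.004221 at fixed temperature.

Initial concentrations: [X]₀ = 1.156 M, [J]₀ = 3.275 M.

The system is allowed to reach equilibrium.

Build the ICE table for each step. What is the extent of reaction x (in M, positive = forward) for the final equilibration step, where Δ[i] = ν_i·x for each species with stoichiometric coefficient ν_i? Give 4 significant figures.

x = -1.905 M

Q₀ = 2.12 vs Keq = 0.004221 ⇒ Q>K, reverse
Step 1:
                    X           J
  I             1.156       3.275
  C             5.716      -1.905
  E             6.872        1.37
  solve Keq expr → x = -1.905; check Q = 0.004221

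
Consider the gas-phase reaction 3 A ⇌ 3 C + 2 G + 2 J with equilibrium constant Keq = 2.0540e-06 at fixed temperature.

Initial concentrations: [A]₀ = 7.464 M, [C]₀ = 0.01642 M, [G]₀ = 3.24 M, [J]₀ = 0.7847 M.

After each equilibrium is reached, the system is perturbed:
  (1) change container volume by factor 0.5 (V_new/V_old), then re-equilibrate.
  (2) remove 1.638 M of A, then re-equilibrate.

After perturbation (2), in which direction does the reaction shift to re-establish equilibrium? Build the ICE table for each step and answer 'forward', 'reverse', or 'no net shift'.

Direction: reverse

Q₀ = 6.8818e-08 vs Keq = 2.0540e-06 ⇒ Q<K, forward
Step 1:
                   A          C          G          J
  Initial      7.464    0.01642       3.24     0.7847
  Change    -0.03313    0.03313    0.02209    0.02209
  Equil        7.431    0.04955      3.262     0.8068
  solve Keq expr → x = 0.01104; check Q = 2.0540e-06
Then change container volume by factor 0.5 (V_new/V_old).
Step 2:
                   A          C          G          J
  Initial      14.86    0.09911      6.524      1.614
  Change     0.05881   -0.05881    -0.0392    -0.0392
  Equil        14.92     0.0403      6.485      1.574
  solve Keq expr → x = -0.0196; check Q = 2.0540e-06
Then remove 1.638 M of A.
Step 3:
                   A          C          G          J
  Initial      13.28     0.0403      6.485      1.574
  Change    0.004358  -0.004358  -0.002905  -0.002905
  Equil        13.29    0.03594      6.482      1.571
  solve Keq expr → x = -0.001453; check Q = 2.0540e-06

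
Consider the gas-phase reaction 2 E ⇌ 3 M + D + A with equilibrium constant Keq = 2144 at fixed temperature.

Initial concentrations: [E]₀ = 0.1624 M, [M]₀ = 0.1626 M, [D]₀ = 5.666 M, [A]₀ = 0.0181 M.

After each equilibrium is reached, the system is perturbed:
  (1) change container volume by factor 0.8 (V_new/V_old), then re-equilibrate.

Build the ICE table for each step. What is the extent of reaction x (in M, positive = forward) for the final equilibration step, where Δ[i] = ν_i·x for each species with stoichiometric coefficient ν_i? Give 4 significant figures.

x = -9.6956e-04 M

Q₀ = 0.01672 vs Keq = 2144 ⇒ Q<K, forward
Step 1:
                   E          M          D          A
  init        0.1624     0.1626      5.666     0.0181
  Δ          -0.1583     0.2375    0.07916    0.07916
  eq        0.004085     0.4001      5.745    0.09726
  solve Keq expr → x = 0.07916; check Q = 2144
Then change container volume by factor 0.8 (V_new/V_old).
Step 2:
                   E          M          D          A
  init      0.005106     0.5001      7.181     0.1216
  Δ         0.001939  -0.002909 -9.6956e-04 -9.6956e-04
  eq        0.007046     0.4972       7.18     0.1206
  solve Keq expr → x = -9.6956e-04; check Q = 2144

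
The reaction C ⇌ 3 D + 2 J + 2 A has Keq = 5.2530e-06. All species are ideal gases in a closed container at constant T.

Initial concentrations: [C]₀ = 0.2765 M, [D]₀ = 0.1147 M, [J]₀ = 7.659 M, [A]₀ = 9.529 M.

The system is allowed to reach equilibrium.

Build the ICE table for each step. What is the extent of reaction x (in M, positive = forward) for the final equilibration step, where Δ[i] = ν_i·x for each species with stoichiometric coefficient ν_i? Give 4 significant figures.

Q₀ = 29.07 vs Keq = 5.2530e-06 ⇒ Q>K, reverse
Step 1:
                    C           D           J           A
  init         0.2765      0.1147       7.659       9.529
  Δ             0.038      -0.114    -0.07601    -0.07601
  eq           0.3145  6.8508e-04       7.583       9.453
  solve Keq expr → x = -0.038; check Q = 5.2530e-06

x = -0.038 M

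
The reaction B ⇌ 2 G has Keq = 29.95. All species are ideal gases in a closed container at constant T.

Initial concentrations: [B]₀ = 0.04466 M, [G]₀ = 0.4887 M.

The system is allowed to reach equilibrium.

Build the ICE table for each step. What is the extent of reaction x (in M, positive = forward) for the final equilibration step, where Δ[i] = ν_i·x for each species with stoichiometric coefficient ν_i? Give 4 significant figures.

x = 0.03429 M

Q₀ = 5.348 vs Keq = 29.95 ⇒ Q<K, forward
Step 1:
                  B         G
  I         0.04466    0.4887
  C        -0.03429   0.06858
  E         0.01037    0.5573
  solve Keq expr → x = 0.03429; check Q = 29.95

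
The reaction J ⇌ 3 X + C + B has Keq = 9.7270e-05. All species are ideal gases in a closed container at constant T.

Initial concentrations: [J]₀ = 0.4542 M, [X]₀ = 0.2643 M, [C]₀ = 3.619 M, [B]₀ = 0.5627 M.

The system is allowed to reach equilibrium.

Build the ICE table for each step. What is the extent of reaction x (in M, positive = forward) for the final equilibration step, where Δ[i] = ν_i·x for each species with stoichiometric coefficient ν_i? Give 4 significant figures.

Q₀ = 0.08278 vs Keq = 9.7270e-05 ⇒ Q>K, reverse
Step 1:
                   J          X          C          B
  Initial     0.4542     0.2643      3.619     0.5627
  Change     0.07773    -0.2332   -0.07773   -0.07773
  Equil       0.5319    0.03112      3.541      0.485
  solve Keq expr → x = -0.07773; check Q = 9.7270e-05

x = -0.07773 M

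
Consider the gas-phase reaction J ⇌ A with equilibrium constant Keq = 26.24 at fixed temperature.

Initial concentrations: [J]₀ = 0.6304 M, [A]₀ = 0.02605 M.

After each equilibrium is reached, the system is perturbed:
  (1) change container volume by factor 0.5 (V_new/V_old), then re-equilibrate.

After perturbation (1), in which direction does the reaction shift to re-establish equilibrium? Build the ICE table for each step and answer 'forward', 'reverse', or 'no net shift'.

Q₀ = 0.04132 vs Keq = 26.24 ⇒ Q<K, forward
Step 1:
                  J         A
  I          0.6304   0.02605
  C         -0.6063    0.6063
  E          0.0241    0.6324
  solve Keq expr → x = 0.6063; check Q = 26.24
Then change container volume by factor 0.5 (V_new/V_old).
Step 2:
                  J         A
  I          0.0482     1.265
  C               0         0
  E          0.0482     1.265
  solve Keq expr → x = 0; check Q = 26.24

Direction: no net shift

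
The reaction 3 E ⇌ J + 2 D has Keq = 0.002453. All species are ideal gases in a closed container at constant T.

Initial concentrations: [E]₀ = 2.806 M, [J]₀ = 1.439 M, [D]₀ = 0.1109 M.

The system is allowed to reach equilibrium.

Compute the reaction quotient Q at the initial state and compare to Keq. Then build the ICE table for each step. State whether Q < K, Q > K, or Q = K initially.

Q₀ = 8.0105e-04; Q < K (proceeds forward)

Q₀ = 8.0105e-04 vs Keq = 0.002453 ⇒ Q<K, forward
Step 1:
                   E          J          D
  I            2.806      1.439     0.1109
  C          -0.1052    0.03508    0.07016
  E            2.701      1.474     0.1811
  solve Keq expr → x = 0.03508; check Q = 0.002453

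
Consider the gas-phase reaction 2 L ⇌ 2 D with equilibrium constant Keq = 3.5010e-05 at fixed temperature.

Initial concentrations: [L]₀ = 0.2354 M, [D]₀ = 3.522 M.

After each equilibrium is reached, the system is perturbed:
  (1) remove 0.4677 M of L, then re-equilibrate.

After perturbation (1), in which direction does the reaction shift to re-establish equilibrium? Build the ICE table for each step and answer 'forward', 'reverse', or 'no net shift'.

Q₀ = 223.9 vs Keq = 3.5010e-05 ⇒ Q>K, reverse
Step 1:
                   L          D
  I           0.2354      3.522
  C              3.5       -3.5
  E            3.735     0.0221
  solve Keq expr → x = -1.75; check Q = 3.5010e-05
Then remove 0.4677 M of L.
Step 2:
                   L          D
  I            3.268     0.0221
  C         0.002751  -0.002751
  E             3.27    0.01935
  solve Keq expr → x = -0.001376; check Q = 3.5010e-05

Direction: reverse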